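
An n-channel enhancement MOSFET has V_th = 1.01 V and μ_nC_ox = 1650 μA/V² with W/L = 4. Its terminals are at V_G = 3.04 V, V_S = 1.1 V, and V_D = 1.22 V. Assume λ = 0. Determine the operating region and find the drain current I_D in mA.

Triode; I_D = 0.689 mA

V_GS = V_G − V_S = 3.04 − 1.1 = 1.94 V; V_DS = V_D − V_S = 1.22 − 1.1 = 0.12 V.
k_n = μ_nC_ox · (W/L) = 6.6 mA/V².
V_ov = V_GS − V_th = 1.94 − 1.01 = 0.93 V.
Since V_DS = 0.12 V < V_ov = 0.93 V, the device is in the triode region.
I_D = k_n [V_ov · V_DS − ½ V_DS²] = 6.6 × [0.93 × 0.12 − 0.5 × 0.12²] = 0.689 mA.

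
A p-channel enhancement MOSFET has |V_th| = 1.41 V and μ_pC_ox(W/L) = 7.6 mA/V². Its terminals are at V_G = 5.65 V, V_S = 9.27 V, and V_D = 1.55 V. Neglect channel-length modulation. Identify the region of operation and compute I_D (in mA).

Saturation; I_D = 18.6 mA

V_SG = V_S − V_G = 9.27 − 5.65 = 3.62 V; V_SD = V_S − V_D = 9.27 − 1.55 = 7.72 V.
V_ov = V_SG − |V_th| = 3.62 − 1.41 = 2.21 V.
Since V_SD = 7.72 V ≥ V_ov = 2.21 V, the device is in saturation.
I_D = ½ k_p V_ov² = 0.5 × 7.6 × 2.21² = 18.6 mA.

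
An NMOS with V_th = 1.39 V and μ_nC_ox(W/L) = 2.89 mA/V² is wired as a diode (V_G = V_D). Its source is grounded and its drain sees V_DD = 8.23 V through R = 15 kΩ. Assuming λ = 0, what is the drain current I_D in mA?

With gate tied to drain, V_GS = V_DS ≥ V_GS − V_th, so the device is in saturation.
KCL at the drain: ½ k_n (V_GS − V_th)² = (V_DD − V_GS)/R.
Let x = V_GS − 1.39. Then 21.7 x² + x − 6.84 = 0, giving x = 0.539 V (positive root), so V_GS = 1.93 V.
I_D = (V_DD − V_GS)/R = (8.23 − 1.93) / 15 = 0.42 mA.

I_D = 0.420 mA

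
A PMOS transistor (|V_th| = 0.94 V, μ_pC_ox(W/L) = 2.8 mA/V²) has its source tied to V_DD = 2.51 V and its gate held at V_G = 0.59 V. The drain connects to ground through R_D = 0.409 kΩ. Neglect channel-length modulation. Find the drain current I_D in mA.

I_D = 1.34 mA

V_SG = V_DD − V_G = 2.51 − 0.59 = 1.92 V, so V_ov = 1.92 − 0.94 = 0.98 V.
Assume saturation: I_D = ½ k_p V_ov² = 0.5 × 2.8 × 0.98² = 1.34 mA, giving V_SD = V_DD − I_D R_D = 2.51 − 1.34 × 0.409 = 1.96 V.
V_SD = 1.96 V ≥ V_ov = 0.98 V, confirming saturation.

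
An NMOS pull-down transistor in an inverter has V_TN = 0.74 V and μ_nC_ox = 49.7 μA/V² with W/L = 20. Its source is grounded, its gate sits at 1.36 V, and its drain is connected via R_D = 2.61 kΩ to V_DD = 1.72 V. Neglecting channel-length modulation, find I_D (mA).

I_D = 0.191 mA

V_GS = V_G = 1.36 V, so V_ov = 1.36 − 0.74 = 0.62 V.
k_n = μ_nC_ox · (W/L) = 0.994 mA/V².
Assume saturation: I_D = ½ k_n V_ov² = 0.5 × 0.994 × 0.62² = 0.191 mA, giving V_DS = V_DD − I_D R_D = 1.72 − 0.191 × 2.61 = 1.22 V.
V_DS = 1.22 V ≥ V_ov = 0.62 V, confirming saturation.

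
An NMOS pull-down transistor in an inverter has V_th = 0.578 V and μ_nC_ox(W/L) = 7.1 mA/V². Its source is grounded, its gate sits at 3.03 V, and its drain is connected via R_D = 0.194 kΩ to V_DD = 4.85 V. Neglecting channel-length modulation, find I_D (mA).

I_D = 17.6 mA

V_GS = V_G = 3.03 V, so V_ov = 3.03 − 0.578 = 2.45 V.
Assume saturation: I_D = ½ k_n V_ov² = 0.5 × 7.1 × 2.45² = 21.3 mA, giving V_DS = V_DD − I_D R_D = 4.85 − 21.3 × 0.194 = 0.709 V.
But 0.709 V < V_ov = 2.45 V, so the device is actually in triode.
In triode I_D = k_n[V_ov V_DS − ½ V_DS²] and I_D = (V_DD − V_DS)/R_D. Equating: 0.689 V_DS² − 4.377 V_DS + 4.85 = 0, giving V_DS = 1.43 V (the root below V_ov).
I_D = (4.85 − 1.43) / 0.194 = 17.6 mA.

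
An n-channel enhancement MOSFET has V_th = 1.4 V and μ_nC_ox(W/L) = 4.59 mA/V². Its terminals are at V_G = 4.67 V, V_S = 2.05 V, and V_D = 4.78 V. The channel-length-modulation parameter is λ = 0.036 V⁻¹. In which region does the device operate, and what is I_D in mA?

Saturation; I_D = 3.75 mA

V_GS = V_G − V_S = 4.67 − 2.05 = 2.62 V; V_DS = V_D − V_S = 4.78 − 2.05 = 2.73 V.
V_ov = V_GS − V_th = 2.62 − 1.4 = 1.22 V.
Since V_DS = 2.73 V ≥ V_ov = 1.22 V, the device is in saturation.
I_D = ½ k_n V_ov² (1 + λ V_DS) = 0.5 × 4.59 × 1.22² × (1 + 0.036 × 2.73) = 3.75 mA.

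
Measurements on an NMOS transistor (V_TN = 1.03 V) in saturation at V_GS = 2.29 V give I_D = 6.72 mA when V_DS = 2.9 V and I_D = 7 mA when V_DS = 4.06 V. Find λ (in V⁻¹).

With V_GS fixed, I_D ∝ (1 + λ V_DS) in saturation, so I_D2/I_D1 = (1 + λ V_DS2)/(1 + λ V_DS1).
7/6.72 = 1.042 = (1 + 4.06 λ)/(1 + 2.9 λ).
Solving: λ (I_D1 V_DS2 − I_D2 V_DS1) = I_D2 − I_D1, so λ = (7 − 6.72) / (6.72 × 4.06 − 7 × 2.9) = 0.28 / 6.98 = 0.0401 V⁻¹.

λ = 0.0401 V⁻¹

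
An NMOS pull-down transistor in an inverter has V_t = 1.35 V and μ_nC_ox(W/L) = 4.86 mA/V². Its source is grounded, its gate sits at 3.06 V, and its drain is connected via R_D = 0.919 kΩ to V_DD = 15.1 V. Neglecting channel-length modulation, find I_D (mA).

V_GS = V_G = 3.06 V, so V_ov = 3.06 − 1.35 = 1.71 V.
Assume saturation: I_D = ½ k_n V_ov² = 0.5 × 4.86 × 1.71² = 7.11 mA, giving V_DS = V_DD − I_D R_D = 15.1 − 7.11 × 0.919 = 8.57 V.
V_DS = 8.57 V ≥ V_ov = 1.71 V, confirming saturation.

I_D = 7.11 mA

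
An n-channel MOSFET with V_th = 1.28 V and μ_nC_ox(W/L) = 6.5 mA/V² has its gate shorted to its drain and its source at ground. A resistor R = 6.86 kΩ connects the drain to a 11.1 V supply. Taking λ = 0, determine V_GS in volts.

With gate tied to drain, V_GS = V_DS ≥ V_GS − V_th, so the device is in saturation.
KCL at the drain: ½ k_n (V_GS − V_th)² = (V_DD − V_GS)/R.
Let x = V_GS − 1.28. Then 22.3 x² + x − 9.82 = 0, giving x = 0.642 V (positive root), so V_GS = 1.92 V.
I_D = (V_DD − V_GS)/R = (11.1 − 1.92) / 6.86 = 1.34 mA.

V_GS = 1.92 V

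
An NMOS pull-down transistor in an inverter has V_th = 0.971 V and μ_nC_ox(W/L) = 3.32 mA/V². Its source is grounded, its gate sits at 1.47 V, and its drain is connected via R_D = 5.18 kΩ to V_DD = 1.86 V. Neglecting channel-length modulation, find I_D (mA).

V_GS = V_G = 1.47 V, so V_ov = 1.47 − 0.971 = 0.499 V.
Assume saturation: I_D = ½ k_n V_ov² = 0.5 × 3.32 × 0.499² = 0.413 mA, giving V_DS = V_DD − I_D R_D = 1.86 − 0.413 × 5.18 = -0.281 V.
But -0.281 V < V_ov = 0.499 V, so the device is actually in triode.
In triode I_D = k_n[V_ov V_DS − ½ V_DS²] and I_D = (V_DD − V_DS)/R_D. Equating: 8.6 V_DS² − 9.582 V_DS + 1.86 = 0, giving V_DS = 0.25 V (the root below V_ov).
I_D = (1.86 − 0.25) / 5.18 = 0.311 mA.

I_D = 0.311 mA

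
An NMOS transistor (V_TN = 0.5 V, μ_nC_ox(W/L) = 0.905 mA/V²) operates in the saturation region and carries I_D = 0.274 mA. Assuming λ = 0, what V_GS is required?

V_GS = 1.28 V

In saturation I_D = ½ k_n (V_GS − V_TN)², so V_GS − V_TN = √(2 I_D / k_n) = √(2 × 0.274 / 0.905) = 0.778 V.
V_GS = 0.5 + 0.778 = 1.28 V.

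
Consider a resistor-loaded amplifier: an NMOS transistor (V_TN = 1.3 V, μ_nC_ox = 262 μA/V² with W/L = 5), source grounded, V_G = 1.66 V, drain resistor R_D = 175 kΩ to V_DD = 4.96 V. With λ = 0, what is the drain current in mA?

V_GS = V_G = 1.66 V, so V_ov = 1.66 − 1.3 = 0.36 V.
k_n = μ_nC_ox · (W/L) = 1.31 mA/V².
Assume saturation: I_D = ½ k_n V_ov² = 0.5 × 1.31 × 0.36² = 0.0849 mA, giving V_DS = V_DD − I_D R_D = 4.96 − 0.0849 × 175 = -9.9 V.
But -9.9 V < V_ov = 0.36 V, so the device is actually in triode.
In triode I_D = k_n[V_ov V_DS − ½ V_DS²] and I_D = (V_DD − V_DS)/R_D. Equating: 115 V_DS² − 83.53 V_DS + 4.96 = 0, giving V_DS = 0.0652 V (the root below V_ov).
I_D = (4.96 − 0.0652) / 175 = 0.028 mA.

I_D = 0.0280 mA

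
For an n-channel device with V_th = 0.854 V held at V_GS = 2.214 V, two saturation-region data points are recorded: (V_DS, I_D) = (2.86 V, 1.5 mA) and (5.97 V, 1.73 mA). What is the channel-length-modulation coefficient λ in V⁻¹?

With V_GS fixed, I_D ∝ (1 + λ V_DS) in saturation, so I_D2/I_D1 = (1 + λ V_DS2)/(1 + λ V_DS1).
1.73/1.5 = 1.153 = (1 + 5.97 λ)/(1 + 2.86 λ).
Solving: λ (I_D1 V_DS2 − I_D2 V_DS1) = I_D2 − I_D1, so λ = (1.73 − 1.5) / (1.5 × 5.97 − 1.73 × 2.86) = 0.23 / 4.01 = 0.0574 V⁻¹.

λ = 0.0574 V⁻¹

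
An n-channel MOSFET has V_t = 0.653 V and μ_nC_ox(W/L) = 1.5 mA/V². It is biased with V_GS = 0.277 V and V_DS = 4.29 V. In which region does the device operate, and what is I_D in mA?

Cutoff; I_D = 0 mA

V_GS = 0.277 V < V_t = 0.653 V, so the transistor is in cutoff.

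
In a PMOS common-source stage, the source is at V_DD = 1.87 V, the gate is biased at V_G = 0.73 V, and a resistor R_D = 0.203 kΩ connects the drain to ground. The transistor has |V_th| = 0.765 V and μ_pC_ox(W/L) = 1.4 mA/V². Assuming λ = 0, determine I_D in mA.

V_SG = V_DD − V_G = 1.87 − 0.73 = 1.14 V, so V_ov = 1.14 − 0.765 = 0.375 V.
Assume saturation: I_D = ½ k_p V_ov² = 0.5 × 1.4 × 0.375² = 0.0984 mA, giving V_SD = V_DD − I_D R_D = 1.87 − 0.0984 × 0.203 = 1.85 V.
V_SD = 1.85 V ≥ V_ov = 0.375 V, confirming saturation.

I_D = 0.0984 mA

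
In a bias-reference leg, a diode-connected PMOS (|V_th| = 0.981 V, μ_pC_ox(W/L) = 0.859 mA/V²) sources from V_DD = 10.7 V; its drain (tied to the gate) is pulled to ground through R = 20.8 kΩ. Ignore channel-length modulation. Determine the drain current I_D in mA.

I_D = 0.420 mA

With gate tied to drain, V_SG = V_SD ≥ V_SG − |V_th|, so the device is in saturation.
KCL at the drain: ½ k_p (V_SG − |V_th|)² = (V_DD − V_SG)/R.
Let x = V_SG − 0.981. Then 8.93 x² + x − 9.719 = 0, giving x = 0.989 V (positive root), so V_SG = 1.97 V.
I_D = (V_DD − V_SG)/R = (10.7 − 1.97) / 20.8 = 0.42 mA.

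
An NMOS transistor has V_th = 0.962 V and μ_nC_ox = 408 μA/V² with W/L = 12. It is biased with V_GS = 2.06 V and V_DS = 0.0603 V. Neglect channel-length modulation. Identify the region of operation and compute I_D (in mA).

Triode; I_D = 0.315 mA

k_n = μ_nC_ox · (W/L) = 4.896 mA/V².
V_ov = V_GS − V_th = 2.06 − 0.962 = 1.1 V.
Since V_DS = 0.0603 V < V_ov = 1.1 V, the device is in the triode region.
I_D = k_n [V_ov · V_DS − ½ V_DS²] = 4.896 × [1.1 × 0.0603 − 0.5 × 0.0603²] = 0.315 mA.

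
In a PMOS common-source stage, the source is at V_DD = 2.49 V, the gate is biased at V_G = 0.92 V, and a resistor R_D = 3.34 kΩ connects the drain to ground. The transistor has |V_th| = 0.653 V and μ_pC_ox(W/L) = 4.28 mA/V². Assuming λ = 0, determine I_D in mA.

I_D = 0.687 mA

V_SG = V_DD − V_G = 2.49 − 0.92 = 1.57 V, so V_ov = 1.57 − 0.653 = 0.917 V.
Assume saturation: I_D = ½ k_p V_ov² = 0.5 × 4.28 × 0.917² = 1.8 mA, giving V_SD = V_DD − I_D R_D = 2.49 − 1.8 × 3.34 = -3.52 V.
But -3.52 V < V_ov = 0.917 V, so the device is actually in triode.
In triode I_D = k_p[V_ov V_SD − ½ V_SD²] and I_D = (V_DD − V_SD)/R_D. Equating: 7.15 V_SD² − 14.11 V_SD + 2.49 = 0, giving V_SD = 0.196 V (the root below V_ov).
I_D = (2.49 − 0.196) / 3.34 = 0.687 mA.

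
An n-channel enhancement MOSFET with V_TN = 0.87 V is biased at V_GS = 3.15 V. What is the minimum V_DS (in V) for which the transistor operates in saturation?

V_DS,sat = 2.28 V

The boundary between triode and saturation is V_DS = V_GS − V_TN = V_ov.
V_ov = 3.15 − 0.87 = 2.28 V.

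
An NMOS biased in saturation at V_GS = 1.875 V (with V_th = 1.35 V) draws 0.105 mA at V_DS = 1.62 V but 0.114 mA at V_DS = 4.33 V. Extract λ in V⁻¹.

λ = 0.0333 V⁻¹

With V_GS fixed, I_D ∝ (1 + λ V_DS) in saturation, so I_D2/I_D1 = (1 + λ V_DS2)/(1 + λ V_DS1).
0.114/0.105 = 1.086 = (1 + 4.33 λ)/(1 + 1.62 λ).
Solving: λ (I_D1 V_DS2 − I_D2 V_DS1) = I_D2 − I_D1, so λ = (0.114 − 0.105) / (0.105 × 4.33 − 0.114 × 1.62) = 0.009 / 0.27 = 0.0333 V⁻¹.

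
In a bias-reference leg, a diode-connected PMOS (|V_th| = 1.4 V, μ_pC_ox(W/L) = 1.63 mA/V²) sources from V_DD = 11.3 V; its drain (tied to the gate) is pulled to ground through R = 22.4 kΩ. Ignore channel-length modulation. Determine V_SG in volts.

With gate tied to drain, V_SG = V_SD ≥ V_SG − |V_th|, so the device is in saturation.
KCL at the drain: ½ k_p (V_SG − |V_th|)² = (V_DD − V_SG)/R.
Let x = V_SG − 1.4. Then 18.3 x² + x − 9.9 = 0, giving x = 0.71 V (positive root), so V_SG = 2.11 V.
I_D = (V_DD − V_SG)/R = (11.3 − 2.11) / 22.4 = 0.41 mA.

V_SG = 2.11 V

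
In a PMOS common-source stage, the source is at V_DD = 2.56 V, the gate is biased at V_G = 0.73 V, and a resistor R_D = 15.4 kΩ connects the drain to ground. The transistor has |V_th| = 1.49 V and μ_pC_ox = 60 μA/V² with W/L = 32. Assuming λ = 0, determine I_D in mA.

I_D = 0.111 mA

V_SG = V_DD − V_G = 2.56 − 0.73 = 1.83 V, so V_ov = 1.83 − 1.49 = 0.34 V.
k_p = μ_pC_ox · (W/L) = 1.92 mA/V².
Assume saturation: I_D = ½ k_p V_ov² = 0.5 × 1.92 × 0.34² = 0.111 mA, giving V_SD = V_DD − I_D R_D = 2.56 − 0.111 × 15.4 = 0.851 V.
V_SD = 0.851 V ≥ V_ov = 0.34 V, confirming saturation.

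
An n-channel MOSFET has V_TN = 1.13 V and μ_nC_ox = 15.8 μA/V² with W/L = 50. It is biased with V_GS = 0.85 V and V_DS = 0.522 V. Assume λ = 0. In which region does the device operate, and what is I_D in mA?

V_GS = 0.85 V < V_TN = 1.13 V, so the transistor is in cutoff.

Cutoff; I_D = 0 mA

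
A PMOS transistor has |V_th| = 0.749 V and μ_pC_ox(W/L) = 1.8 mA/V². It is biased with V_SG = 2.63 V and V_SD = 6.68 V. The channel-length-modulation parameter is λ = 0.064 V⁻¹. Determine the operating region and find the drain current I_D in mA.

V_ov = V_SG − |V_th| = 2.63 − 0.749 = 1.88 V.
Since V_SD = 6.68 V ≥ V_ov = 1.88 V, the device is in saturation.
I_D = ½ k_p V_ov² (1 + λ V_SD) = 0.5 × 1.8 × 1.88² × (1 + 0.064 × 6.68) = 4.55 mA.

Saturation; I_D = 4.55 mA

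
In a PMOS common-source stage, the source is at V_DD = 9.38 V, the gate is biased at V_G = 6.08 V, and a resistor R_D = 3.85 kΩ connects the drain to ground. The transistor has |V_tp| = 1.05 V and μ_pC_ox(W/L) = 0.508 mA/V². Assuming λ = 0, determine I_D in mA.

I_D = 1.29 mA

V_SG = V_DD − V_G = 9.38 − 6.08 = 3.3 V, so V_ov = 3.3 − 1.05 = 2.25 V.
Assume saturation: I_D = ½ k_p V_ov² = 0.5 × 0.508 × 2.25² = 1.29 mA, giving V_SD = V_DD − I_D R_D = 9.38 − 1.29 × 3.85 = 4.43 V.
V_SD = 4.43 V ≥ V_ov = 2.25 V, confirming saturation.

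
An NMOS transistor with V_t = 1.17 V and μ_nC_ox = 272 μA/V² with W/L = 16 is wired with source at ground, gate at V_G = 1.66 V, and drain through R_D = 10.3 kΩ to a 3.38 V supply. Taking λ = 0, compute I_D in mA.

V_GS = V_G = 1.66 V, so V_ov = 1.66 − 1.17 = 0.49 V.
k_n = μ_nC_ox · (W/L) = 4.352 mA/V².
Assume saturation: I_D = ½ k_n V_ov² = 0.5 × 4.352 × 0.49² = 0.522 mA, giving V_DS = V_DD − I_D R_D = 3.38 − 0.522 × 10.3 = -2 V.
But -2 V < V_ov = 0.49 V, so the device is actually in triode.
In triode I_D = k_n[V_ov V_DS − ½ V_DS²] and I_D = (V_DD − V_DS)/R_D. Equating: 22.4 V_DS² − 22.96 V_DS + 3.38 = 0, giving V_DS = 0.178 V (the root below V_ov).
I_D = (3.38 − 0.178) / 10.3 = 0.311 mA.

I_D = 0.311 mA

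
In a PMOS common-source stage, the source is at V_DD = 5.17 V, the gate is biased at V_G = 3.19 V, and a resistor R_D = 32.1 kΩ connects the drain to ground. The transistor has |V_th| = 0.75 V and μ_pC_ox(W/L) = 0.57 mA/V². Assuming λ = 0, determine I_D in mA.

I_D = 0.153 mA

V_SG = V_DD − V_G = 5.17 − 3.19 = 1.98 V, so V_ov = 1.98 − 0.75 = 1.23 V.
Assume saturation: I_D = ½ k_p V_ov² = 0.5 × 0.57 × 1.23² = 0.431 mA, giving V_SD = V_DD − I_D R_D = 5.17 − 0.431 × 32.1 = -8.67 V.
But -8.67 V < V_ov = 1.23 V, so the device is actually in triode.
In triode I_D = k_p[V_ov V_SD − ½ V_SD²] and I_D = (V_DD − V_SD)/R_D. Equating: 9.15 V_SD² − 23.51 V_SD + 5.17 = 0, giving V_SD = 0.243 V (the root below V_ov).
I_D = (5.17 − 0.243) / 32.1 = 0.153 mA.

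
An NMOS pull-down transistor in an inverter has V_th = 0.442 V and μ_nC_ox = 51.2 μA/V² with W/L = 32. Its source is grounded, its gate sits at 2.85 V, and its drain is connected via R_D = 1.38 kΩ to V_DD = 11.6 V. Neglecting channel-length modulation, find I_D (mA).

I_D = 4.75 mA

V_GS = V_G = 2.85 V, so V_ov = 2.85 − 0.442 = 2.41 V.
k_n = μ_nC_ox · (W/L) = 1.638 mA/V².
Assume saturation: I_D = ½ k_n V_ov² = 0.5 × 1.638 × 2.41² = 4.75 mA, giving V_DS = V_DD − I_D R_D = 11.6 − 4.75 × 1.38 = 5.04 V.
V_DS = 5.04 V ≥ V_ov = 2.41 V, confirming saturation.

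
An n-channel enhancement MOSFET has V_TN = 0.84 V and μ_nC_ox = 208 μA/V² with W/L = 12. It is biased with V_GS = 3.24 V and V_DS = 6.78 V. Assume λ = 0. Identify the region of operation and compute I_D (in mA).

Saturation; I_D = 7.19 mA

k_n = μ_nC_ox · (W/L) = 2.496 mA/V².
V_ov = V_GS − V_TN = 3.24 − 0.84 = 2.4 V.
Since V_DS = 6.78 V ≥ V_ov = 2.4 V, the device is in saturation.
I_D = ½ k_n V_ov² = 0.5 × 2.496 × 2.4² = 7.19 mA.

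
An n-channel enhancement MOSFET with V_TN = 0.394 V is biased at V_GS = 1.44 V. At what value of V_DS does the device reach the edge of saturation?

The boundary between triode and saturation is V_DS = V_GS − V_TN = V_ov.
V_ov = 1.44 − 0.394 = 1.05 V.

V_DS,sat = 1.05 V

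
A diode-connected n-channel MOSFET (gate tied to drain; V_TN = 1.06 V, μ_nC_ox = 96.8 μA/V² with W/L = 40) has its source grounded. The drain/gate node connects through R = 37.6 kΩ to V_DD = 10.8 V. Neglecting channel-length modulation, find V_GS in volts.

With gate tied to drain, V_GS = V_DS ≥ V_GS − V_TN, so the device is in saturation.
k_n = μ_nC_ox · (W/L) = 3.872 mA/V².
KCL at the drain: ½ k_n (V_GS − V_TN)² = (V_DD − V_GS)/R.
Let x = V_GS − 1.06. Then 72.8 x² + x − 9.74 = 0, giving x = 0.359 V (positive root), so V_GS = 1.42 V.
I_D = (V_DD − V_GS)/R = (10.8 − 1.42) / 37.6 = 0.249 mA.

V_GS = 1.42 V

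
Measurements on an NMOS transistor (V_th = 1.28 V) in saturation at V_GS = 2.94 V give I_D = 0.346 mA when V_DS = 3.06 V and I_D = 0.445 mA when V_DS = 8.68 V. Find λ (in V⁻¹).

With V_GS fixed, I_D ∝ (1 + λ V_DS) in saturation, so I_D2/I_D1 = (1 + λ V_DS2)/(1 + λ V_DS1).
0.445/0.346 = 1.286 = (1 + 8.68 λ)/(1 + 3.06 λ).
Solving: λ (I_D1 V_DS2 − I_D2 V_DS1) = I_D2 − I_D1, so λ = (0.445 − 0.346) / (0.346 × 8.68 − 0.445 × 3.06) = 0.099 / 1.64 = 0.0603 V⁻¹.

λ = 0.0603 V⁻¹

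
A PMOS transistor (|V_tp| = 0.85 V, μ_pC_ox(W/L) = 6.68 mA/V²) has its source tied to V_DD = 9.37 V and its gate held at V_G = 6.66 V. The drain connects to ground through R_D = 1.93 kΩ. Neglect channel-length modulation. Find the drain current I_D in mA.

V_SG = V_DD − V_G = 9.37 − 6.66 = 2.71 V, so V_ov = 2.71 − 0.85 = 1.86 V.
Assume saturation: I_D = ½ k_p V_ov² = 0.5 × 6.68 × 1.86² = 11.6 mA, giving V_SD = V_DD − I_D R_D = 9.37 − 11.6 × 1.93 = -12.9 V.
But -12.9 V < V_ov = 1.86 V, so the device is actually in triode.
In triode I_D = k_p[V_ov V_SD − ½ V_SD²] and I_D = (V_DD − V_SD)/R_D. Equating: 6.45 V_SD² − 24.98 V_SD + 9.37 = 0, giving V_SD = 0.421 V (the root below V_ov).
I_D = (9.37 − 0.421) / 1.93 = 4.64 mA.

I_D = 4.64 mA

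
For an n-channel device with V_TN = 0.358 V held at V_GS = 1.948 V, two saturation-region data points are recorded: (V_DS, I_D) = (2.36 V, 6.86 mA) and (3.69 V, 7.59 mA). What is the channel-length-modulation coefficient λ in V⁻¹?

λ = 0.0986 V⁻¹

With V_GS fixed, I_D ∝ (1 + λ V_DS) in saturation, so I_D2/I_D1 = (1 + λ V_DS2)/(1 + λ V_DS1).
7.59/6.86 = 1.106 = (1 + 3.69 λ)/(1 + 2.36 λ).
Solving: λ (I_D1 V_DS2 − I_D2 V_DS1) = I_D2 − I_D1, so λ = (7.59 − 6.86) / (6.86 × 3.69 − 7.59 × 2.36) = 0.73 / 7.4 = 0.0986 V⁻¹.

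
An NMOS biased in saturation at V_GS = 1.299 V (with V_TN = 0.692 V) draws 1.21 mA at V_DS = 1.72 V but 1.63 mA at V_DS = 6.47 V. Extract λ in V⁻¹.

λ = 0.0836 V⁻¹

With V_GS fixed, I_D ∝ (1 + λ V_DS) in saturation, so I_D2/I_D1 = (1 + λ V_DS2)/(1 + λ V_DS1).
1.63/1.21 = 1.347 = (1 + 6.47 λ)/(1 + 1.72 λ).
Solving: λ (I_D1 V_DS2 − I_D2 V_DS1) = I_D2 − I_D1, so λ = (1.63 − 1.21) / (1.21 × 6.47 − 1.63 × 1.72) = 0.42 / 5.03 = 0.0836 V⁻¹.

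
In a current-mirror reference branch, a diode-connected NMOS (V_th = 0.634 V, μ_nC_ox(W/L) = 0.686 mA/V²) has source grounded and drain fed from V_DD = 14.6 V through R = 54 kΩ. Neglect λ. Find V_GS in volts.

V_GS = 1.48 V

With gate tied to drain, V_GS = V_DS ≥ V_GS − V_th, so the device is in saturation.
KCL at the drain: ½ k_n (V_GS − V_th)² = (V_DD − V_GS)/R.
Let x = V_GS − 0.634. Then 18.5 x² + x − 13.97 = 0, giving x = 0.842 V (positive root), so V_GS = 1.48 V.
I_D = (V_DD − V_GS)/R = (14.6 − 1.48) / 54 = 0.243 mA.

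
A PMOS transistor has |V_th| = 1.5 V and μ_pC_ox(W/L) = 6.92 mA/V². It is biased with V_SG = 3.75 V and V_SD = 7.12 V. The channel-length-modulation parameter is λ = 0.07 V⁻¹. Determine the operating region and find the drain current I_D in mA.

V_ov = V_SG − |V_th| = 3.75 − 1.5 = 2.25 V.
Since V_SD = 7.12 V ≥ V_ov = 2.25 V, the device is in saturation.
I_D = ½ k_p V_ov² (1 + λ V_SD) = 0.5 × 6.92 × 2.25² × (1 + 0.07 × 7.12) = 26.2 mA.

Saturation; I_D = 26.2 mA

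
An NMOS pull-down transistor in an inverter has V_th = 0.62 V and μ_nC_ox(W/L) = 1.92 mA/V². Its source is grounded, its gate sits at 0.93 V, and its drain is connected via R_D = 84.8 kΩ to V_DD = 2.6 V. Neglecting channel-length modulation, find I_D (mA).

V_GS = V_G = 0.93 V, so V_ov = 0.93 − 0.62 = 0.31 V.
Assume saturation: I_D = ½ k_n V_ov² = 0.5 × 1.92 × 0.31² = 0.0923 mA, giving V_DS = V_DD − I_D R_D = 2.6 − 0.0923 × 84.8 = -5.22 V.
But -5.22 V < V_ov = 0.31 V, so the device is actually in triode.
In triode I_D = k_n[V_ov V_DS − ½ V_DS²] and I_D = (V_DD − V_DS)/R_D. Equating: 81.4 V_DS² − 51.47 V_DS + 2.6 = 0, giving V_DS = 0.0554 V (the root below V_ov).
I_D = (2.6 − 0.0554) / 84.8 = 0.03 mA.

I_D = 0.0300 mA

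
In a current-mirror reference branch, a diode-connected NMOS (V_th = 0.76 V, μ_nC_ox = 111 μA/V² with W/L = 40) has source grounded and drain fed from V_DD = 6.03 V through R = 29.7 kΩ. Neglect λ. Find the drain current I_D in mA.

I_D = 0.168 mA

With gate tied to drain, V_GS = V_DS ≥ V_GS − V_th, so the device is in saturation.
k_n = μ_nC_ox · (W/L) = 4.44 mA/V².
KCL at the drain: ½ k_n (V_GS − V_th)² = (V_DD − V_GS)/R.
Let x = V_GS − 0.76. Then 65.9 x² + x − 5.27 = 0, giving x = 0.275 V (positive root), so V_GS = 1.04 V.
I_D = (V_DD − V_GS)/R = (6.03 − 1.04) / 29.7 = 0.168 mA.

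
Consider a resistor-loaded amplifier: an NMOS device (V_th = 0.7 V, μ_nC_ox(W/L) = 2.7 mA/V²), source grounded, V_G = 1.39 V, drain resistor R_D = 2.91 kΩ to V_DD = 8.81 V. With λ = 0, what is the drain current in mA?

I_D = 0.643 mA

V_GS = V_G = 1.39 V, so V_ov = 1.39 − 0.7 = 0.69 V.
Assume saturation: I_D = ½ k_n V_ov² = 0.5 × 2.7 × 0.69² = 0.643 mA, giving V_DS = V_DD − I_D R_D = 8.81 − 0.643 × 2.91 = 6.94 V.
V_DS = 6.94 V ≥ V_ov = 0.69 V, confirming saturation.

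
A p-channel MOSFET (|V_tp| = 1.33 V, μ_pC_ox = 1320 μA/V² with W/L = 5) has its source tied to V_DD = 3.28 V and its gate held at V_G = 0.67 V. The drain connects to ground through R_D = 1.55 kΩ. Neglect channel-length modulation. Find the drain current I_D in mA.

I_D = 1.95 mA

V_SG = V_DD − V_G = 3.28 − 0.67 = 2.61 V, so V_ov = 2.61 − 1.33 = 1.28 V.
k_p = μ_pC_ox · (W/L) = 6.6 mA/V².
Assume saturation: I_D = ½ k_p V_ov² = 0.5 × 6.6 × 1.28² = 5.41 mA, giving V_SD = V_DD − I_D R_D = 3.28 − 5.41 × 1.55 = -5.1 V.
But -5.1 V < V_ov = 1.28 V, so the device is actually in triode.
In triode I_D = k_p[V_ov V_SD − ½ V_SD²] and I_D = (V_DD − V_SD)/R_D. Equating: 5.12 V_SD² − 14.09 V_SD + 3.28 = 0, giving V_SD = 0.257 V (the root below V_ov).
I_D = (3.28 − 0.257) / 1.55 = 1.95 mA.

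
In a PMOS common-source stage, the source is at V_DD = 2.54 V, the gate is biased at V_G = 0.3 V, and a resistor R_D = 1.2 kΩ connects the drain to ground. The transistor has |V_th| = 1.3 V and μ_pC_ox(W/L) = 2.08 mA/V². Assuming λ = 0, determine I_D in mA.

V_SG = V_DD − V_G = 2.54 − 0.3 = 2.24 V, so V_ov = 2.24 − 1.3 = 0.94 V.
Assume saturation: I_D = ½ k_p V_ov² = 0.5 × 2.08 × 0.94² = 0.919 mA, giving V_SD = V_DD − I_D R_D = 2.54 − 0.919 × 1.2 = 1.44 V.
V_SD = 1.44 V ≥ V_ov = 0.94 V, confirming saturation.

I_D = 0.919 mA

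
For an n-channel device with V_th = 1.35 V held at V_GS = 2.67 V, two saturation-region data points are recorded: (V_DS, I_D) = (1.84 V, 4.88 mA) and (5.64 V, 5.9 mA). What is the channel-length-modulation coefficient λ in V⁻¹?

λ = 0.0612 V⁻¹

With V_GS fixed, I_D ∝ (1 + λ V_DS) in saturation, so I_D2/I_D1 = (1 + λ V_DS2)/(1 + λ V_DS1).
5.9/4.88 = 1.209 = (1 + 5.64 λ)/(1 + 1.84 λ).
Solving: λ (I_D1 V_DS2 − I_D2 V_DS1) = I_D2 − I_D1, so λ = (5.9 − 4.88) / (4.88 × 5.64 − 5.9 × 1.84) = 1.02 / 16.7 = 0.0612 V⁻¹.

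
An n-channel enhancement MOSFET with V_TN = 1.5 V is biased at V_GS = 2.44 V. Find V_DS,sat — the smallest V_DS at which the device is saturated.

V_DS,sat = 0.940 V

The boundary between triode and saturation is V_DS = V_GS − V_TN = V_ov.
V_ov = 2.44 − 1.5 = 0.94 V.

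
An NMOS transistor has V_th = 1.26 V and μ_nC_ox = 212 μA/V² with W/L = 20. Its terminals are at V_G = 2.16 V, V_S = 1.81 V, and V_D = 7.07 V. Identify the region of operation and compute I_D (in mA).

Cutoff; I_D = 0 mA

V_GS = V_G − V_S = 2.16 − 1.81 = 0.35 V; V_DS = V_D − V_S = 7.07 − 1.81 = 5.26 V.
V_GS = 0.35 V < V_th = 1.26 V, so the transistor is in cutoff.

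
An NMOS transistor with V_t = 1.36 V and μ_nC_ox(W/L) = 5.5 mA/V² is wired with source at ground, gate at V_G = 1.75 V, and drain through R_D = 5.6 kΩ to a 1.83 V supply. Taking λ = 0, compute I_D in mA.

V_GS = V_G = 1.75 V, so V_ov = 1.75 − 1.36 = 0.39 V.
Assume saturation: I_D = ½ k_n V_ov² = 0.5 × 5.5 × 0.39² = 0.418 mA, giving V_DS = V_DD − I_D R_D = 1.83 − 0.418 × 5.6 = -0.512 V.
But -0.512 V < V_ov = 0.39 V, so the device is actually in triode.
In triode I_D = k_n[V_ov V_DS − ½ V_DS²] and I_D = (V_DD − V_DS)/R_D. Equating: 15.4 V_DS² − 13.01 V_DS + 1.83 = 0, giving V_DS = 0.178 V (the root below V_ov).
I_D = (1.83 − 0.178) / 5.6 = 0.295 mA.

I_D = 0.295 mA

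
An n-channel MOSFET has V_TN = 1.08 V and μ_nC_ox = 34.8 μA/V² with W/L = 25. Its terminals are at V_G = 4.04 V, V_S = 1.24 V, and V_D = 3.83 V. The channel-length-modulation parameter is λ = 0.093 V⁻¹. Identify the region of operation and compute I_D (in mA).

V_GS = V_G − V_S = 4.04 − 1.24 = 2.8 V; V_DS = V_D − V_S = 3.83 − 1.24 = 2.59 V.
k_n = μ_nC_ox · (W/L) = 0.87 mA/V².
V_ov = V_GS − V_TN = 2.8 − 1.08 = 1.72 V.
Since V_DS = 2.59 V ≥ V_ov = 1.72 V, the device is in saturation.
I_D = ½ k_n V_ov² (1 + λ V_DS) = 0.5 × 0.87 × 1.72² × (1 + 0.093 × 2.59) = 1.6 mA.

Saturation; I_D = 1.60 mA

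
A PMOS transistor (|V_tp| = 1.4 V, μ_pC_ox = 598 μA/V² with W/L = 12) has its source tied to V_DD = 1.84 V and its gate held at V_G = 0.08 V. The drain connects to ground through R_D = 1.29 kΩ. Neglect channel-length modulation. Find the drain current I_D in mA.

I_D = 0.465 mA

V_SG = V_DD − V_G = 1.84 − 0.08 = 1.76 V, so V_ov = 1.76 − 1.4 = 0.36 V.
k_p = μ_pC_ox · (W/L) = 7.176 mA/V².
Assume saturation: I_D = ½ k_p V_ov² = 0.5 × 7.176 × 0.36² = 0.465 mA, giving V_SD = V_DD − I_D R_D = 1.84 − 0.465 × 1.29 = 1.24 V.
V_SD = 1.24 V ≥ V_ov = 0.36 V, confirming saturation.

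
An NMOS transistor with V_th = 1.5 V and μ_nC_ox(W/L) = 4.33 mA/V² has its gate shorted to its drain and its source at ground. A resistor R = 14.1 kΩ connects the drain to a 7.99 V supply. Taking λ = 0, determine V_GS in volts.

V_GS = 1.94 V

With gate tied to drain, V_GS = V_DS ≥ V_GS − V_th, so the device is in saturation.
KCL at the drain: ½ k_n (V_GS − V_th)² = (V_DD − V_GS)/R.
Let x = V_GS − 1.5. Then 30.5 x² + x − 6.49 = 0, giving x = 0.445 V (positive root), so V_GS = 1.94 V.
I_D = (V_DD − V_GS)/R = (7.99 − 1.94) / 14.1 = 0.429 mA.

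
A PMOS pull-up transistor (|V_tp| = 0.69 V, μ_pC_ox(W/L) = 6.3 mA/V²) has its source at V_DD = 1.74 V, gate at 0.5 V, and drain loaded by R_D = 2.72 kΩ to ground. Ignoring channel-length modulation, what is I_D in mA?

I_D = 0.566 mA

V_SG = V_DD − V_G = 1.74 − 0.5 = 1.24 V, so V_ov = 1.24 − 0.69 = 0.55 V.
Assume saturation: I_D = ½ k_p V_ov² = 0.5 × 6.3 × 0.55² = 0.953 mA, giving V_SD = V_DD − I_D R_D = 1.74 − 0.953 × 2.72 = -0.852 V.
But -0.852 V < V_ov = 0.55 V, so the device is actually in triode.
In triode I_D = k_p[V_ov V_SD − ½ V_SD²] and I_D = (V_DD − V_SD)/R_D. Equating: 8.57 V_SD² − 10.42 V_SD + 1.74 = 0, giving V_SD = 0.2 V (the root below V_ov).
I_D = (1.74 − 0.2) / 2.72 = 0.566 mA.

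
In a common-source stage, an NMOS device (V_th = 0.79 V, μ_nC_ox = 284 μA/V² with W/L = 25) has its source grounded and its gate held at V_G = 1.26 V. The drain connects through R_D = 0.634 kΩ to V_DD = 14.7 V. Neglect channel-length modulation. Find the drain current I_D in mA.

I_D = 0.784 mA

V_GS = V_G = 1.26 V, so V_ov = 1.26 − 0.79 = 0.47 V.
k_n = μ_nC_ox · (W/L) = 7.1 mA/V².
Assume saturation: I_D = ½ k_n V_ov² = 0.5 × 7.1 × 0.47² = 0.784 mA, giving V_DS = V_DD − I_D R_D = 14.7 − 0.784 × 0.634 = 14.2 V.
V_DS = 14.2 V ≥ V_ov = 0.47 V, confirming saturation.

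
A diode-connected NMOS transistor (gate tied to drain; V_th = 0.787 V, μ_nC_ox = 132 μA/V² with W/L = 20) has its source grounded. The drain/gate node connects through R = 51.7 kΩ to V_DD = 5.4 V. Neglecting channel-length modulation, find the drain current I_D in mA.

I_D = 0.0843 mA

With gate tied to drain, V_GS = V_DS ≥ V_GS − V_th, so the device is in saturation.
k_n = μ_nC_ox · (W/L) = 2.64 mA/V².
KCL at the drain: ½ k_n (V_GS − V_th)² = (V_DD − V_GS)/R.
Let x = V_GS − 0.787. Then 68.2 x² + x − 4.613 = 0, giving x = 0.253 V (positive root), so V_GS = 1.04 V.
I_D = (V_DD − V_GS)/R = (5.4 − 1.04) / 51.7 = 0.0843 mA.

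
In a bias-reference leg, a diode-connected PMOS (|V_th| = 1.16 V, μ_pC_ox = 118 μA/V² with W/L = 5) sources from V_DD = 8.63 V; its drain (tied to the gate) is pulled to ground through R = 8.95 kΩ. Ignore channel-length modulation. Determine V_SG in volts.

V_SG = 2.66 V

With gate tied to drain, V_SG = V_SD ≥ V_SG − |V_th|, so the device is in saturation.
k_p = μ_pC_ox · (W/L) = 0.59 mA/V².
KCL at the drain: ½ k_p (V_SG − |V_th|)² = (V_DD − V_SG)/R.
Let x = V_SG − 1.16. Then 2.64 x² + x − 7.47 = 0, giving x = 1.5 V (positive root), so V_SG = 2.66 V.
I_D = (V_DD − V_SG)/R = (8.63 − 2.66) / 8.95 = 0.667 mA.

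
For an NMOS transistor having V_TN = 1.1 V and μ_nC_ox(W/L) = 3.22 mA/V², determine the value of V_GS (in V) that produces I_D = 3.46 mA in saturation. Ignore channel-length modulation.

V_GS = 2.57 V

In saturation I_D = ½ k_n (V_GS − V_TN)², so V_GS − V_TN = √(2 I_D / k_n) = √(2 × 3.46 / 3.22) = 1.47 V.
V_GS = 1.1 + 1.47 = 2.57 V.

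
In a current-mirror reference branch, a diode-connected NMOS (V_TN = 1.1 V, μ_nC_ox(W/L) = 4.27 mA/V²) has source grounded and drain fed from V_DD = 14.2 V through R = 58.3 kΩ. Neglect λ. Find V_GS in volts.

With gate tied to drain, V_GS = V_DS ≥ V_GS − V_TN, so the device is in saturation.
KCL at the drain: ½ k_n (V_GS − V_TN)² = (V_DD − V_GS)/R.
Let x = V_GS − 1.1. Then 124 x² + x − 13.1 = 0, giving x = 0.32 V (positive root), so V_GS = 1.42 V.
I_D = (V_DD − V_GS)/R = (14.2 − 1.42) / 58.3 = 0.219 mA.

V_GS = 1.42 V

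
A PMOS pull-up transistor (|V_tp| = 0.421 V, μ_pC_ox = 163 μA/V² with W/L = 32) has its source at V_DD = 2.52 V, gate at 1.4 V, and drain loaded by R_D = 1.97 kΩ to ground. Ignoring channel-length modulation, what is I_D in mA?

I_D = 1.07 mA

V_SG = V_DD − V_G = 2.52 − 1.4 = 1.12 V, so V_ov = 1.12 − 0.421 = 0.699 V.
k_p = μ_pC_ox · (W/L) = 5.216 mA/V².
Assume saturation: I_D = ½ k_p V_ov² = 0.5 × 5.216 × 0.699² = 1.27 mA, giving V_SD = V_DD − I_D R_D = 2.52 − 1.27 × 1.97 = 0.00969 V.
But 0.00969 V < V_ov = 0.699 V, so the device is actually in triode.
In triode I_D = k_p[V_ov V_SD − ½ V_SD²] and I_D = (V_DD − V_SD)/R_D. Equating: 5.14 V_SD² − 8.183 V_SD + 2.52 = 0, giving V_SD = 0.417 V (the root below V_ov).
I_D = (2.52 − 0.417) / 1.97 = 1.07 mA.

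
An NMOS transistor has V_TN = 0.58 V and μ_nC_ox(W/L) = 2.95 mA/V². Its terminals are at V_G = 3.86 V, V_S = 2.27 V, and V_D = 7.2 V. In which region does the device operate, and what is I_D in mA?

V_GS = V_G − V_S = 3.86 − 2.27 = 1.59 V; V_DS = V_D − V_S = 7.2 − 2.27 = 4.93 V.
V_ov = V_GS − V_TN = 1.59 − 0.58 = 1.01 V.
Since V_DS = 4.93 V ≥ V_ov = 1.01 V, the device is in saturation.
I_D = ½ k_n V_ov² = 0.5 × 2.95 × 1.01² = 1.5 mA.

Saturation; I_D = 1.50 mA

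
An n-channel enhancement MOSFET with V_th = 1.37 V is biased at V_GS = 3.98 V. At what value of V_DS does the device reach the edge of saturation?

The boundary between triode and saturation is V_DS = V_GS − V_th = V_ov.
V_ov = 3.98 − 1.37 = 2.61 V.

V_DS,sat = 2.61 V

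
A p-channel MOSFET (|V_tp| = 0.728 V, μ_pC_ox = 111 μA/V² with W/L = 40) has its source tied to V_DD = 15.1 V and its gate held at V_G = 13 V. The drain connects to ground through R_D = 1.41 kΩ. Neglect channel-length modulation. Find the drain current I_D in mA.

V_SG = V_DD − V_G = 15.1 − 13 = 2.1 V, so V_ov = 2.1 − 0.728 = 1.37 V.
k_p = μ_pC_ox · (W/L) = 4.44 mA/V².
Assume saturation: I_D = ½ k_p V_ov² = 0.5 × 4.44 × 1.37² = 4.18 mA, giving V_SD = V_DD − I_D R_D = 15.1 − 4.18 × 1.41 = 9.21 V.
V_SD = 9.21 V ≥ V_ov = 1.37 V, confirming saturation.

I_D = 4.18 mA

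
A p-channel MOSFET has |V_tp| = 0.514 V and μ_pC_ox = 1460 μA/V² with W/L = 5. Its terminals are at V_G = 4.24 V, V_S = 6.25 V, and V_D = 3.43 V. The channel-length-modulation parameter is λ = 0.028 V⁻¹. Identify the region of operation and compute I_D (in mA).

Saturation; I_D = 8.81 mA

V_SG = V_S − V_G = 6.25 − 4.24 = 2.01 V; V_SD = V_S − V_D = 6.25 − 3.43 = 2.82 V.
k_p = μ_pC_ox · (W/L) = 7.3 mA/V².
V_ov = V_SG − |V_tp| = 2.01 − 0.514 = 1.5 V.
Since V_SD = 2.82 V ≥ V_ov = 1.5 V, the device is in saturation.
I_D = ½ k_p V_ov² (1 + λ V_SD) = 0.5 × 7.3 × 1.5² × (1 + 0.028 × 2.82) = 8.81 mA.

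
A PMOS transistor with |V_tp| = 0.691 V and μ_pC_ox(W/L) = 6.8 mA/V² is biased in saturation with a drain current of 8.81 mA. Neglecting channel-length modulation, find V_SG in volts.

In saturation I_D = ½ k_p (V_SG − |V_tp|)², so V_SG − |V_tp| = √(2 I_D / k_p) = √(2 × 8.81 / 6.8) = 1.61 V.
V_SG = 0.691 + 1.61 = 2.3 V.

V_SG = 2.30 V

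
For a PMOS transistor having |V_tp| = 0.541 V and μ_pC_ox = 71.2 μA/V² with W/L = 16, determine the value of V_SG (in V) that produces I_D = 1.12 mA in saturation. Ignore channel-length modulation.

V_SG = 1.94 V

k_p = μ_pC_ox · (W/L) = 1.139 mA/V².
In saturation I_D = ½ k_p (V_SG − |V_tp|)², so V_SG − |V_tp| = √(2 I_D / k_p) = √(2 × 1.12 / 1.139) = 1.4 V.
V_SG = 0.541 + 1.4 = 1.94 V.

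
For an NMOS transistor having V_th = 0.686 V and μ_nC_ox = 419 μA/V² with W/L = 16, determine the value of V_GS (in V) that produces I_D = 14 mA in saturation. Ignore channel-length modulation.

V_GS = 2.73 V

k_n = μ_nC_ox · (W/L) = 6.704 mA/V².
In saturation I_D = ½ k_n (V_GS − V_th)², so V_GS − V_th = √(2 I_D / k_n) = √(2 × 14 / 6.704) = 2.04 V.
V_GS = 0.686 + 2.04 = 2.73 V.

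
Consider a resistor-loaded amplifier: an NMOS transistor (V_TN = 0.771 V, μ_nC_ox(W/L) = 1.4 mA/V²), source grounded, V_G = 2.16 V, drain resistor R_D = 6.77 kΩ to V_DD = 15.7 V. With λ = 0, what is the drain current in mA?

I_D = 1.35 mA

V_GS = V_G = 2.16 V, so V_ov = 2.16 − 0.771 = 1.39 V.
Assume saturation: I_D = ½ k_n V_ov² = 0.5 × 1.4 × 1.39² = 1.35 mA, giving V_DS = V_DD − I_D R_D = 15.7 − 1.35 × 6.77 = 6.56 V.
V_DS = 6.56 V ≥ V_ov = 1.39 V, confirming saturation.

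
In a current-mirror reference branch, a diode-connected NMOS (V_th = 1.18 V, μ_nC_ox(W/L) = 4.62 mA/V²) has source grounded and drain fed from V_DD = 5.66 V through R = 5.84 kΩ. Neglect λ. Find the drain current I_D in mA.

I_D = 0.675 mA

With gate tied to drain, V_GS = V_DS ≥ V_GS − V_th, so the device is in saturation.
KCL at the drain: ½ k_n (V_GS − V_th)² = (V_DD − V_GS)/R.
Let x = V_GS − 1.18. Then 13.5 x² + x − 4.48 = 0, giving x = 0.54 V (positive root), so V_GS = 1.72 V.
I_D = (V_DD − V_GS)/R = (5.66 − 1.72) / 5.84 = 0.675 mA.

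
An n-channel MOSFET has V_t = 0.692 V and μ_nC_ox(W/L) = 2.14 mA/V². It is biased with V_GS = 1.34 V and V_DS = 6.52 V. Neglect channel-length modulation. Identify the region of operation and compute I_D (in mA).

V_ov = V_GS − V_t = 1.34 − 0.692 = 0.648 V.
Since V_DS = 6.52 V ≥ V_ov = 0.648 V, the device is in saturation.
I_D = ½ k_n V_ov² = 0.5 × 2.14 × 0.648² = 0.449 mA.

Saturation; I_D = 0.449 mA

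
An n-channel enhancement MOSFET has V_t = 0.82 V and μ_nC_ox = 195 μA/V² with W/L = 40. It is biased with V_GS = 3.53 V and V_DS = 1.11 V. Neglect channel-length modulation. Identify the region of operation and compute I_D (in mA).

Triode; I_D = 18.7 mA

k_n = μ_nC_ox · (W/L) = 7.8 mA/V².
V_ov = V_GS − V_t = 3.53 − 0.82 = 2.71 V.
Since V_DS = 1.11 V < V_ov = 2.71 V, the device is in the triode region.
I_D = k_n [V_ov · V_DS − ½ V_DS²] = 7.8 × [2.71 × 1.11 − 0.5 × 1.11²] = 18.7 mA.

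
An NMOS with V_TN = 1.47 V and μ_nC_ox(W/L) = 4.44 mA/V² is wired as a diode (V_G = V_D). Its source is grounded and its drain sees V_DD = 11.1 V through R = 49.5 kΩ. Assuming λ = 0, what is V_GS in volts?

V_GS = 1.76 V

With gate tied to drain, V_GS = V_DS ≥ V_GS − V_TN, so the device is in saturation.
KCL at the drain: ½ k_n (V_GS − V_TN)² = (V_DD − V_GS)/R.
Let x = V_GS − 1.47. Then 110 x² + x − 9.63 = 0, giving x = 0.292 V (positive root), so V_GS = 1.76 V.
I_D = (V_DD − V_GS)/R = (11.1 − 1.76) / 49.5 = 0.189 mA.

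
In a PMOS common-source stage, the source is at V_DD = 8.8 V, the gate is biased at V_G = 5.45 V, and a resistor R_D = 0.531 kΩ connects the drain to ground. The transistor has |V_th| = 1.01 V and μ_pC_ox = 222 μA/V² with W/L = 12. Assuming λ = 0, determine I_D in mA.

I_D = 7.29 mA

V_SG = V_DD − V_G = 8.8 − 5.45 = 3.35 V, so V_ov = 3.35 − 1.01 = 2.34 V.
k_p = μ_pC_ox · (W/L) = 2.664 mA/V².
Assume saturation: I_D = ½ k_p V_ov² = 0.5 × 2.664 × 2.34² = 7.29 mA, giving V_SD = V_DD − I_D R_D = 8.8 − 7.29 × 0.531 = 4.93 V.
V_SD = 4.93 V ≥ V_ov = 2.34 V, confirming saturation.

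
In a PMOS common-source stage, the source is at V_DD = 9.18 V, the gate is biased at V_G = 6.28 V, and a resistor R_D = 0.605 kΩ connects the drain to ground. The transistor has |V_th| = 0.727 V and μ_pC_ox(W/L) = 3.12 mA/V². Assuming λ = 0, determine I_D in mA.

I_D = 7.37 mA

V_SG = V_DD − V_G = 9.18 − 6.28 = 2.9 V, so V_ov = 2.9 − 0.727 = 2.17 V.
Assume saturation: I_D = ½ k_p V_ov² = 0.5 × 3.12 × 2.17² = 7.37 mA, giving V_SD = V_DD − I_D R_D = 9.18 − 7.37 × 0.605 = 4.72 V.
V_SD = 4.72 V ≥ V_ov = 2.17 V, confirming saturation.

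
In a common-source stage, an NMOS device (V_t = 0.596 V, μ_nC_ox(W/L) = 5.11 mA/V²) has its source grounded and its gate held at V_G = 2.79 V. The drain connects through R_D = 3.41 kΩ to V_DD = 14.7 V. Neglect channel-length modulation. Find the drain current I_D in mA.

I_D = 4.19 mA

V_GS = V_G = 2.79 V, so V_ov = 2.79 − 0.596 = 2.19 V.
Assume saturation: I_D = ½ k_n V_ov² = 0.5 × 5.11 × 2.19² = 12.3 mA, giving V_DS = V_DD − I_D R_D = 14.7 − 12.3 × 3.41 = -27.2 V.
But -27.2 V < V_ov = 2.19 V, so the device is actually in triode.
In triode I_D = k_n[V_ov V_DS − ½ V_DS²] and I_D = (V_DD − V_DS)/R_D. Equating: 8.71 V_DS² − 39.23 V_DS + 14.7 = 0, giving V_DS = 0.412 V (the root below V_ov).
I_D = (14.7 − 0.412) / 3.41 = 4.19 mA.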